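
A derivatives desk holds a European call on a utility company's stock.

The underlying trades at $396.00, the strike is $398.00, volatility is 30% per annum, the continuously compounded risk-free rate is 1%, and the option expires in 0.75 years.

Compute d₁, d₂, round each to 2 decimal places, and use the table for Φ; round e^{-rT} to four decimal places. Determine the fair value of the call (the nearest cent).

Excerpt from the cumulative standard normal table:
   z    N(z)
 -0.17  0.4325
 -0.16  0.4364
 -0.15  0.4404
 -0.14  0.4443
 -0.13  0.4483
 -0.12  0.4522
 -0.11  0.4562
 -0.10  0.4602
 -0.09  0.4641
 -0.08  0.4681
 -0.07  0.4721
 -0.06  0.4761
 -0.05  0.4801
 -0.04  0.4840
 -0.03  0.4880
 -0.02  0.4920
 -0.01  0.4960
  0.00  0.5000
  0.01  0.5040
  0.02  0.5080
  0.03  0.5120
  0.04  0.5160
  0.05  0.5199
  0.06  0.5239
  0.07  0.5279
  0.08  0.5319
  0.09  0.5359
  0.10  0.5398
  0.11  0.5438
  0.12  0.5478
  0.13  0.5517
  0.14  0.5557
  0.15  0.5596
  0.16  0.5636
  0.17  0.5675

σ√T = 0.3 × 0.8660 = 0.2598
ln(S/K) + (r + σ²/2)T = ln(396/398) + (0.01 + 0.3²/2)·0.75 = -0.0050 + 0.0413 = 0.0362
d₁ = 0.0362 / 0.2598 = 0.1394 ⇒ 0.14
d₂ = d₁ − σ√T = 0.1394 − 0.2598 = -0.1204 ⇒ -0.12
e^(−rT) = e^(−0.01·0.75) = 0.9925
N(d₁) = N(0.14) = 0.5557;  N(d₂) = N(-0.12) = 0.4522
C = 396·0.5557 − 398·0.9925·0.4522 = 220.0572 − 178.6258 = 41.4314

$41.43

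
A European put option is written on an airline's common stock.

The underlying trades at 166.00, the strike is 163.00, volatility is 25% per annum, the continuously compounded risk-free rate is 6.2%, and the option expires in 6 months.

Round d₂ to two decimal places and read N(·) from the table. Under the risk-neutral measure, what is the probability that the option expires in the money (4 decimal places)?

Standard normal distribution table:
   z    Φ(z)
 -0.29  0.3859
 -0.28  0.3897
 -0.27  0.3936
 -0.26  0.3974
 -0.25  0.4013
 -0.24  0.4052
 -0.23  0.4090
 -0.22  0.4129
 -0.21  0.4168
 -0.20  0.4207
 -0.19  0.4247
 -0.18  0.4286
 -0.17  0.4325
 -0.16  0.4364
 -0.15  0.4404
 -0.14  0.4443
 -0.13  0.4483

σ√T = 0.25 × 0.7071 = 0.1768
d₁ = [ln(166/163) + (0.062 + 0.25²/2)·0.5] / 0.1768 = [0.0182 + 0.0466] / 0.1768 = 0.3669 ≈ 0.37
d₂ = d₁ − σ√T = 0.3669 − 0.1768 = 0.1901 ≈ 0.19
Pr(exercise) under Q = N(−d₂) = N(-0.19) = 0.4247

0.4247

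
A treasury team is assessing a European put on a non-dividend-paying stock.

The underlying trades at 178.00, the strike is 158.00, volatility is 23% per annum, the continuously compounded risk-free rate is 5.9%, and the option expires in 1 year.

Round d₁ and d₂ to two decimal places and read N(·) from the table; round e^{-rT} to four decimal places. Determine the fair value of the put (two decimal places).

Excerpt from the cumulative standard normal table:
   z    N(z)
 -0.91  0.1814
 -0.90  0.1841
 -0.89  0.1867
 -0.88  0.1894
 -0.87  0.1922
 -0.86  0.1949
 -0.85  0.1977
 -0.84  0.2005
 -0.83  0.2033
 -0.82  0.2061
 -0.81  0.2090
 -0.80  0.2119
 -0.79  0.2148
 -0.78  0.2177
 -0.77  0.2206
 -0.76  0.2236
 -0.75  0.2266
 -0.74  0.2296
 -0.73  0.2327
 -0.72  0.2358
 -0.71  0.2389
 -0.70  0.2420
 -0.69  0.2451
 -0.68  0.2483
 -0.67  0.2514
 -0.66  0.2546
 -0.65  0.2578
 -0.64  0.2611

T = 1;  σ√T = 0.2300
d₁ = [ln(178/158) + (0.059 + 0.23²/2)·1] / 0.2300 = [0.1192 + 0.0854] / 0.2300 = 0.8897 ≈ 0.89
d₂ = d₁ − σ√T = 0.8897 − 0.2300 = 0.6597 ≈ 0.66
exp(−rT) = exp(−0.059·1) = 0.9427
P = 158·0.9427·N(-0.66) − 178·N(-0.89) = 158·0.9427·0.2546 − 178·0.1867 = 37.9218 − 33.2326 = 4.6892

4.69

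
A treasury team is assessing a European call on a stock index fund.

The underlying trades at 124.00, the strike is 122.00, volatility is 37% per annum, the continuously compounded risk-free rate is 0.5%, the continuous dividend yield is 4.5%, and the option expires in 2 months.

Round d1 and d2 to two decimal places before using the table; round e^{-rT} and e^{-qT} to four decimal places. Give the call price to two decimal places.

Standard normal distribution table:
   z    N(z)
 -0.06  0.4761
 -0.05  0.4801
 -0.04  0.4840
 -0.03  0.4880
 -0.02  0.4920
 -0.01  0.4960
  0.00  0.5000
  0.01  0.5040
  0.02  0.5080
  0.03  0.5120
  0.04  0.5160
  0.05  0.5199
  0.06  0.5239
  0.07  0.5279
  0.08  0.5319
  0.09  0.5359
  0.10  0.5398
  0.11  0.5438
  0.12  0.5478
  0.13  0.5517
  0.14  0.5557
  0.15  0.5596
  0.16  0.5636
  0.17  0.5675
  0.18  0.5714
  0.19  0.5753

7.93

σ√T = 0.37·√0.1667 = 0.1511
ln(S/K) + (r − q + σ²/2)T = ln(124/122) + (0.005 − 0.045 + 0.37²/2)·0.1667 = 0.0163 + 0.0047 = 0.0210
d₁ = 0.0210 / 0.1511 = 0.1390 → 0.14
d₂ = d₁ − σ√T = 0.1390 − 0.1511 = -0.0120 → -0.01
exp(−qT) = exp(−0.045·0.1667) = 0.9925;  exp(−rT) = exp(−0.005·0.1667) = 0.9992
C = 124·0.9925·N(0.14) − 122·0.9992·N(-0.01) = 124·0.9925·0.5557 − 122·0.9992·0.4960 = 68.3900 − 60.4636 = 7.9264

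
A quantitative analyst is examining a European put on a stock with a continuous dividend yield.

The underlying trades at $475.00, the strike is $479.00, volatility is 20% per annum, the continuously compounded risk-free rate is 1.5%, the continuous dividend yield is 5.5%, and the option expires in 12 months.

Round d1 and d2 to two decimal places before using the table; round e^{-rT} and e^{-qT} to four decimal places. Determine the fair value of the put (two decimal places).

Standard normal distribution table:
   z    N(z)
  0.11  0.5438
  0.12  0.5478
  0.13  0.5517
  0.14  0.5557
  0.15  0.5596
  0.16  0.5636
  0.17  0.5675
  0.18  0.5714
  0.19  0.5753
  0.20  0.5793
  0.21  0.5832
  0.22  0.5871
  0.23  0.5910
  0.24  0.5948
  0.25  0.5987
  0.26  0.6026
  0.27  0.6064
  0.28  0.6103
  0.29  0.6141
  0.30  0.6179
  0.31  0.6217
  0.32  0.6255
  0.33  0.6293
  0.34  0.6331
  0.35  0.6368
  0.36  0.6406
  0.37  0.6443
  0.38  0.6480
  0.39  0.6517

T = 1;  σ√T = 0.2000
d₁ = [ln(475/479) + (0.015 − 0.055 + 0.2²/2)·1] / 0.2000 = [-0.0084 − 0.0200] / 0.2000 = -0.1419 ⇒ -0.14
d₂ = d₁ − σ√T = -0.1419 − 0.2000 = -0.3419 ⇒ -0.34
e^(−qT) = e^(−0.055·1) = 0.9465;  e^(−rT) = e^(−0.015·1) = 0.9851
P = 479·0.9851·N(0.34) − 475·0.9465·N(0.14) = 479·0.9851·0.6331 − 475·0.9465·0.5557 = 298.7364 − 249.8358 = 48.9006

$48.90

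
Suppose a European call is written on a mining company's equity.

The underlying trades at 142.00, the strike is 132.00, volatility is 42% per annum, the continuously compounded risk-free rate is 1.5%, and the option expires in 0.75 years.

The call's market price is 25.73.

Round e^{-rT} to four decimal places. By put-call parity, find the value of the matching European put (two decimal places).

e^(−rT) = e^(−0.015·0.75) = 0.9888
Put-call parity: C − P = S − K·e^(−rT) = 142 − 132·0.9888 = 142 − 130.5216 = 11.4784
P = C − (C − P) = 25.73 − (11.4784) = 14.2516

14.25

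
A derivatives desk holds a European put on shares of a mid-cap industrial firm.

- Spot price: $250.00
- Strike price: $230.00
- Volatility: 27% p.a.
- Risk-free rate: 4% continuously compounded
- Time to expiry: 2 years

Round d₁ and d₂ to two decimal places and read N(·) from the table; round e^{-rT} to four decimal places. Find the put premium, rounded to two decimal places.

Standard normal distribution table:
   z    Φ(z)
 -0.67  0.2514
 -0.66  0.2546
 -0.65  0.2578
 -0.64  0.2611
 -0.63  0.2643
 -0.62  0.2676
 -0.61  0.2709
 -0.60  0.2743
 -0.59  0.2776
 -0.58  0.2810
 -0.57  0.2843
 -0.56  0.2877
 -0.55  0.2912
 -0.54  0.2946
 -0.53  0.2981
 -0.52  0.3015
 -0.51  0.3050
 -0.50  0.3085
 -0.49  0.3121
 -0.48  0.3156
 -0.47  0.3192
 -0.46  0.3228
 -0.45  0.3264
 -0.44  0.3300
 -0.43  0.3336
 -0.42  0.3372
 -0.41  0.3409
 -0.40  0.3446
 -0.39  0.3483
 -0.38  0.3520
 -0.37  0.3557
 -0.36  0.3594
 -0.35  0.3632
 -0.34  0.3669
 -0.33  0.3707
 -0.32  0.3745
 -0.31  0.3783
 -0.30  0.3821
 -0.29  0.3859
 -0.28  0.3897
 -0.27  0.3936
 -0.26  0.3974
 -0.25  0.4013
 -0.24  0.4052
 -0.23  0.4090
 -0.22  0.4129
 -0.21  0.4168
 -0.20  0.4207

$19.13

σ√T = 0.27·√2 = 0.3818
d₁ = [ln(250/230) + (0.04 + ½·0.27²)·2] / (σ√T) = (0.0834 + 0.1529) / 0.3818 = 0.6188 ⇒ 0.62
d₂ = 0.6188 − 0.3818 = 0.2370 ⇒ 0.24
exp(−rT) = exp(−0.04·2) = 0.9231
N(−d₂) = N(-0.24) = 0.4052;  N(−d₁) = N(-0.62) = 0.2676
P = 230·0.9231·0.4052 − 250·0.2676 = 86.0292 − 66.9000 = 19.1292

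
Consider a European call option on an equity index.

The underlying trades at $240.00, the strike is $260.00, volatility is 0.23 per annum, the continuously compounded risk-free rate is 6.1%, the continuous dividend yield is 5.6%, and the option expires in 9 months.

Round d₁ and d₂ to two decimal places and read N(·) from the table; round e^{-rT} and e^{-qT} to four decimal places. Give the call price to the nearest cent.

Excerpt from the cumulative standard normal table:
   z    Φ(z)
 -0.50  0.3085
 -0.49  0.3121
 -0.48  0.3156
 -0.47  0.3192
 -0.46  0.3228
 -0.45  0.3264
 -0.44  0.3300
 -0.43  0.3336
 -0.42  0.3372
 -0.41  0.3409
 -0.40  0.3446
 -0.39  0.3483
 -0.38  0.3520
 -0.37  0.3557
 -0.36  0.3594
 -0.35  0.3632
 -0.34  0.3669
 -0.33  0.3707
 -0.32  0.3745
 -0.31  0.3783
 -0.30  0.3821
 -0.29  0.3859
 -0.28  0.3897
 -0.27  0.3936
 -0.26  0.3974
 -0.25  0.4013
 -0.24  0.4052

$11.30

T = 0.75;  σ√T = 0.1992
d₁ = [ln(240/260) + (0.061 − 0.056 + 0.23²/2)·0.75] / 0.1992 = [-0.0800 + 0.0236] / 0.1992 = -0.2834 ⇒ -0.28
d₂ = d₁ − σ√T = -0.2834 − 0.1992 = -0.4826 ⇒ -0.48
e^(−qT) = e^(−0.056·0.75) = 0.9589;  e^(−rT) = e^(−0.061·0.75) = 0.9553
C = 240·0.9589·N(-0.28) − 260·0.9553·N(-0.48) = 240·0.9589·0.3897 − 260·0.9553·0.3156 = 89.6840 − 78.3881 = 11.2959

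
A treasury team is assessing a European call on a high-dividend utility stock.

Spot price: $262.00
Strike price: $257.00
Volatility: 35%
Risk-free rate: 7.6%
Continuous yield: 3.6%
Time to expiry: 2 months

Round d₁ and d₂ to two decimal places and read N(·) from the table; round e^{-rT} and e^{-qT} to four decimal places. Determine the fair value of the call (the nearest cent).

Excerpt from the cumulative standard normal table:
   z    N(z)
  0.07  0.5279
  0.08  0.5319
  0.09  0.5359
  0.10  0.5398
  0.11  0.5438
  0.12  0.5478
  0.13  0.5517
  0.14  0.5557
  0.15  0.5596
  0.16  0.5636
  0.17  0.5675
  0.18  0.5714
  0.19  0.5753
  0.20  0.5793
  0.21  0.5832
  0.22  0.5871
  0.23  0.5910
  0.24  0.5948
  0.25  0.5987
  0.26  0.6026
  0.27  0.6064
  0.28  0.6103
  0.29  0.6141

$17.92

T = 0.1667;  σ√T = 0.1429
d₁ = [ln(262/257) + (0.076 − 0.036 + ½·0.35²)·0.1667] / (σ√T) = (0.0193 + 0.0169) / 0.1429 = 0.2530 ≈ 0.25
d₂ = 0.2530 − 0.1429 = 0.1101 ≈ 0.11
e^(−qT) = e^(−0.036·0.1667) = 0.9940;  e^(−rT) = e^(−0.076·0.1667) = 0.9874
N(d₁) = N(0.25) = 0.5987;  N(d₂) = N(0.11) = 0.5438
C = 262·0.9940·0.5987 − 257·0.9874·0.5438 = 155.9182 − 137.9957 = 17.9226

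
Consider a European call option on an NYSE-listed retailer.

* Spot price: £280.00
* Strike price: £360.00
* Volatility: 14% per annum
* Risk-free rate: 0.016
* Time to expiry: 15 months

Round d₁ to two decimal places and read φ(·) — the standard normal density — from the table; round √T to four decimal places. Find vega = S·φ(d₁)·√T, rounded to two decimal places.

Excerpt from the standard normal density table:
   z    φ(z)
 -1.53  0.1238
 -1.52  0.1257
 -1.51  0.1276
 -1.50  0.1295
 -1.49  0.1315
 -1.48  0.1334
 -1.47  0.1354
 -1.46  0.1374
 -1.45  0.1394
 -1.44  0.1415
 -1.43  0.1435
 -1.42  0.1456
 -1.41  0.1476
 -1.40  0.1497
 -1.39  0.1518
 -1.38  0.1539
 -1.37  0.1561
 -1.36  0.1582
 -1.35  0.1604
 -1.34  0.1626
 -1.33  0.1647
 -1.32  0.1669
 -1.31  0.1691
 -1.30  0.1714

46.86

σ√T = 0.14 × 1.1180 = 0.1565
d₁ = [ln(280/360) + (0.016 + 0.14²/2)·1.25] / 0.1565 = [-0.2513 + 0.0323] / 0.1565 = -1.3996 ≈ -1.40
√T = √1.25 = 1.1180
φ(d₁) = φ(-1.40) = 0.1497
vega = S·φ(d₁)·√T = 280·0.1497·1.1180 = 46.8621
(Vega is the same for a European call and put with the same parameters.)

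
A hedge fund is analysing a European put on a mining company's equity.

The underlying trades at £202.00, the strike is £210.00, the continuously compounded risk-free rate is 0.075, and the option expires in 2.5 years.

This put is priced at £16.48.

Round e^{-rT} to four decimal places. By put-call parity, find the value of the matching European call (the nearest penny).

£44.39

e^(−rT) = e^(−0.075·2.5) = 0.8290
Put-call parity: C − P = S − K·e^(−rT) = 202 − 210·0.8290 = 202 − 174.0900 = 27.9100
C = P + (C − P) = 16.48 + (27.9100) = 44.3900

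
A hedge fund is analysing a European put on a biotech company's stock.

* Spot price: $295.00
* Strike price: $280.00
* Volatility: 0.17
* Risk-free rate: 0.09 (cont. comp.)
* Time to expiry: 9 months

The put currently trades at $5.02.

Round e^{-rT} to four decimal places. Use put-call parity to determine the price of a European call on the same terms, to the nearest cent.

e^(−rT) = e^(−0.09·0.75) = 0.9347
Put-call parity: C − P = S − K·e^(−rT) = 295 − 280·0.9347 = 295 − 261.7160 = 33.2840
C = P + (C − P) = 5.02 + (33.2840) = 38.3040

$38.30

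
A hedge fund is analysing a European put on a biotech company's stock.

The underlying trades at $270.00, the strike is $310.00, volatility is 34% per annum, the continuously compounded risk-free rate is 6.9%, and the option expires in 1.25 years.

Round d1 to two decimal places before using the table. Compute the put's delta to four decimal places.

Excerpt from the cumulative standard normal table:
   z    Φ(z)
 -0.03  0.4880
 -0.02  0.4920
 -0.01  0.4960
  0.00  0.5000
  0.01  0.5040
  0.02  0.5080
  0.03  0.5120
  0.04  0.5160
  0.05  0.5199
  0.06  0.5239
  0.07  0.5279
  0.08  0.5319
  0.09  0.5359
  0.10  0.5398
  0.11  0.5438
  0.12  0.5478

T = 1.25;  σ√T = 0.3801
ln(S/K) + (r + σ²/2)T = ln(270/310) + (0.069 + 0.34²/2)·1.25 = -0.1382 + 0.1585 = 0.0203
d₁ = 0.0203 / 0.3801 = 0.0535 → 0.05
N(d₁) = N(0.05) = 0.5199
Δ_put = N(d₁) − 1 = 0.5199 − 1 = -0.4801

-0.4801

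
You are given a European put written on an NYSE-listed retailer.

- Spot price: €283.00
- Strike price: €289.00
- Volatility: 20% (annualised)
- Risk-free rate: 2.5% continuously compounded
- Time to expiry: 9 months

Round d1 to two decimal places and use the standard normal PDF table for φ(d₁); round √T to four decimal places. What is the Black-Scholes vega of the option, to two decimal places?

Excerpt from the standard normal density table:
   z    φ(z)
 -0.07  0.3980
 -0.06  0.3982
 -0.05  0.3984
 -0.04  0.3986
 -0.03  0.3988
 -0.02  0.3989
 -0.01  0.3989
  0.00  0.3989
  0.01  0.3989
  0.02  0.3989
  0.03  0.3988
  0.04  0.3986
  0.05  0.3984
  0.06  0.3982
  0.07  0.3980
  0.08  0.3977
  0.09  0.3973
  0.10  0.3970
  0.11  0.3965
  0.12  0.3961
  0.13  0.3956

97.54

T = 0.75;  σ√T = 0.1732
ln(S/K) + (r + σ²/2)T = ln(283/289) + (0.025 + 0.2²/2)·0.75 = -0.0210 + 0.0338 = 0.0128
d₁ = 0.0128 / 0.1732 = 0.0737 which rounds to 0.07
√T = √0.75 = 0.8660
φ(d₁) = φ(0.07) = 0.3980
vega = S·φ(d₁)·√T = 283·0.3980·0.8660 = 97.5410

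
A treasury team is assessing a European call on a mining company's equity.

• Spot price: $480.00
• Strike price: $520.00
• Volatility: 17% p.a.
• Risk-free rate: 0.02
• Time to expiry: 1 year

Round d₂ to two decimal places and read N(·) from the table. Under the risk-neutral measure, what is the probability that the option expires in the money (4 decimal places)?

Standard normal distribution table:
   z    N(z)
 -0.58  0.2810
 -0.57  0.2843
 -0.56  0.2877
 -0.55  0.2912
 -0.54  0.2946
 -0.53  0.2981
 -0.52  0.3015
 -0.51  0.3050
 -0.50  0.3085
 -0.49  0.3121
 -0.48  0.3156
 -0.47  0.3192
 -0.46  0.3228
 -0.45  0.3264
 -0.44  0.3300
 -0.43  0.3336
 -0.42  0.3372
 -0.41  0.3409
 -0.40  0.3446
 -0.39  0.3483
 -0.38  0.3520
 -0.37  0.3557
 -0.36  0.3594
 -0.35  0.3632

0.3300

σ√T = 0.17 × 1.0000 = 0.1700
d₁ = [ln(480/520) + (0.02 + ½·0.17²)·1] / (σ√T) = (-0.0800 + 0.0345) / 0.1700 = -0.2682 which rounds to -0.27
d₂ = -0.2682 − 0.1700 = -0.4382 which rounds to -0.44
Risk-neutral Pr[S_T > K] = N(d₂) = N(-0.44) = 0.3300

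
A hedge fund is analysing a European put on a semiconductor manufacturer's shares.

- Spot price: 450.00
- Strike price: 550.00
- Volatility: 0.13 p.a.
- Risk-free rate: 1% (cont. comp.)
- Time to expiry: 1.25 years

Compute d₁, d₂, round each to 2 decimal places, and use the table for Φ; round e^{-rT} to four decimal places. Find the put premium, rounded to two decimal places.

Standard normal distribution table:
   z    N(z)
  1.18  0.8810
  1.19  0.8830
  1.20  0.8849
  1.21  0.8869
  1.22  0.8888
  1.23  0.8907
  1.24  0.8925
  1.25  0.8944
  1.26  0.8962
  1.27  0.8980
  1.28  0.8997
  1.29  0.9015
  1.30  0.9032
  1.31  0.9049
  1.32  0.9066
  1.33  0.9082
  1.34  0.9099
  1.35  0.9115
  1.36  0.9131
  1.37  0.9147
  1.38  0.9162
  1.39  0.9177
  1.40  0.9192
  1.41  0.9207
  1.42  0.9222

96.89

T = 1.25;  σ√T = 0.1453
ln(S/K) + (r + σ²/2)T = ln(450/550) + (0.01 + 0.13²/2)·1.25 = -0.2007 + 0.0231 = -0.1776
d₁ = -0.1776 / 0.1453 = -1.2220 ⇒ -1.22
d₂ = d₁ − σ√T = -1.2220 − 0.1453 = -1.3673 ⇒ -1.37
exp(−rT) = exp(−0.01·1.25) = 0.9876
P = 550·0.9876·N(1.37) − 450·N(1.22) = 550·0.9876·0.9147 − 450·0.8888 = 496.8467 − 399.9600 = 96.8867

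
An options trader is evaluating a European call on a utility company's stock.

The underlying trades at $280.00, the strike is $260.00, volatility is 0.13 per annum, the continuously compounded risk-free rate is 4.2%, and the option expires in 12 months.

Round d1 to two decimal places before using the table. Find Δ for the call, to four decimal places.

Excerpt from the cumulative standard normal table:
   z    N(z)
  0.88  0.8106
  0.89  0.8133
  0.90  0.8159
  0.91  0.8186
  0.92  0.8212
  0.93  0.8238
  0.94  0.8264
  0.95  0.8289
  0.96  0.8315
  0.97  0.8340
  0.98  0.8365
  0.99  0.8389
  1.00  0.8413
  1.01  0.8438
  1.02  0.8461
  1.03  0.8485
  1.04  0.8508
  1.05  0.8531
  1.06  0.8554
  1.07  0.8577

0.8315

σ√T = 0.13·√1 = 0.1300
d₁ = [ln(280/260) + (0.042 + 0.13²/2)·1] / 0.1300 = [0.0741 + 0.0505] / 0.1300 = 0.9581 ≈ 0.96
N(d₁) = N(0.96) = 0.8315
Δ_call = N(d₁) = 0.8315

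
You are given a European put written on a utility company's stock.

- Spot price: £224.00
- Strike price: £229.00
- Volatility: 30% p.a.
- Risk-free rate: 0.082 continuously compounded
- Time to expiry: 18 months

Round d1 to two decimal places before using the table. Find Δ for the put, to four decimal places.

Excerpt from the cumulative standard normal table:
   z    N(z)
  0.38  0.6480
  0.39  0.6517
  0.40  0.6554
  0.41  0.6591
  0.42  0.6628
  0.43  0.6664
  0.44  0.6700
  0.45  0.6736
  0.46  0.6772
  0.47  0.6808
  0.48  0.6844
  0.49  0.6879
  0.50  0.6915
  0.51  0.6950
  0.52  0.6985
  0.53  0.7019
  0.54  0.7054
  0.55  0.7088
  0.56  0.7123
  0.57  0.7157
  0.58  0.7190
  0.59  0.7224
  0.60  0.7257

-0.3228

T = 1.5;  σ√T = 0.3674
d₁ = [ln(224/229) + (0.082 + ½·0.3²)·1.5] / (σ√T) = (-0.0221 + 0.1905) / 0.3674 = 0.4584 ≈ 0.46
N(d₁) = N(0.46) = 0.6772
Δ_put = N(d₁) − 1 = 0.6772 − 1 = -0.3228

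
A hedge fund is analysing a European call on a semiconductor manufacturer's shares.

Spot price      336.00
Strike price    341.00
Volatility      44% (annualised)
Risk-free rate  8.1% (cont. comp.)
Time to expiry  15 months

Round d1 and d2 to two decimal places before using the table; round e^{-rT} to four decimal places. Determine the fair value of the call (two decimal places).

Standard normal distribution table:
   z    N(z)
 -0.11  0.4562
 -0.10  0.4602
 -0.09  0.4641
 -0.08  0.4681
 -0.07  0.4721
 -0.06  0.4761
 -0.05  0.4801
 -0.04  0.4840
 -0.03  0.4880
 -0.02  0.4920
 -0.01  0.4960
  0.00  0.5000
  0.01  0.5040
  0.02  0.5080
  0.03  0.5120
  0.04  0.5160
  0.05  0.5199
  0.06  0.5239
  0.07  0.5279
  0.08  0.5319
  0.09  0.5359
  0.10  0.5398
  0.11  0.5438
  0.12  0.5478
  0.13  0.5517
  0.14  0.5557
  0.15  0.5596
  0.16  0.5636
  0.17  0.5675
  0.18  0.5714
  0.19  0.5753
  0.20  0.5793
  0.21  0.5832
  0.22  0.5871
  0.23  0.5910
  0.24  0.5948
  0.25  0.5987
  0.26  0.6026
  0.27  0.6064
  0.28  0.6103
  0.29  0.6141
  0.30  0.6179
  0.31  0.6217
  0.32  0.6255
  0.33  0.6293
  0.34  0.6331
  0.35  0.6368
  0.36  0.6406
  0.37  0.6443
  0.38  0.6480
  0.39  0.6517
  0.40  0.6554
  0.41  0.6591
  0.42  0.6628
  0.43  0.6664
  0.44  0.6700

77.22

σ√T = 0.44 × 1.1180 = 0.4919
d₁ = [ln(336/341) + (0.081 + 0.44²/2)·1.25] / 0.4919 = [-0.0148 + 0.2223] / 0.4919 = 0.4218 ⇒ 0.42
d₂ = d₁ − σ√T = 0.4218 − 0.4919 = -0.0702 ⇒ -0.07
e^(−rT) = e^(−0.081·1.25) = 0.9037
C = 336·N(0.42) − 341·0.9037·N(-0.07) = 336·0.6628 − 341·0.9037·0.4721 = 222.7008 − 145.4831 = 77.2177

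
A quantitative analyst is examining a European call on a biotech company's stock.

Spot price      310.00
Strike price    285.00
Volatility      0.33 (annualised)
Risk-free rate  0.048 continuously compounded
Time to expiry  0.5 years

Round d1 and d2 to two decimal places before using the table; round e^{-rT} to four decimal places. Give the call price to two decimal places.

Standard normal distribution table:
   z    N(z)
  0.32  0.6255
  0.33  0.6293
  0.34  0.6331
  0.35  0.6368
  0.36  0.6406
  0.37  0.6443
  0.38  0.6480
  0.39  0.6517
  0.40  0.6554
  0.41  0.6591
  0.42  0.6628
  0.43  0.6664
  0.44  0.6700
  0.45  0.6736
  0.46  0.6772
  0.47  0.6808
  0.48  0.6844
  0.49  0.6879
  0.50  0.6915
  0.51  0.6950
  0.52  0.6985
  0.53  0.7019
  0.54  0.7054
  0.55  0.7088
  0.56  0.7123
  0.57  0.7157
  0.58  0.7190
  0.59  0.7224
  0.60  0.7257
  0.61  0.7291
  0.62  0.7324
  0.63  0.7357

45.70

T = 0.5;  σ√T = 0.2333
d₁ = [ln(310/285) + (0.048 + 0.33²/2)·0.5] / 0.2333 = [0.0841 + 0.0512] / 0.2333 = 0.5799 ≈ 0.58
d₂ = d₁ − σ√T = 0.5799 − 0.2333 = 0.3465 ≈ 0.35
e^(−rT) = e^(−0.048·0.5) = 0.9763
N(d₁) = N(0.58) = 0.7190;  N(d₂) = N(0.35) = 0.6368
C = 310·0.7190 − 285·0.9763·0.6368 = 222.8900 − 177.1867 = 45.7033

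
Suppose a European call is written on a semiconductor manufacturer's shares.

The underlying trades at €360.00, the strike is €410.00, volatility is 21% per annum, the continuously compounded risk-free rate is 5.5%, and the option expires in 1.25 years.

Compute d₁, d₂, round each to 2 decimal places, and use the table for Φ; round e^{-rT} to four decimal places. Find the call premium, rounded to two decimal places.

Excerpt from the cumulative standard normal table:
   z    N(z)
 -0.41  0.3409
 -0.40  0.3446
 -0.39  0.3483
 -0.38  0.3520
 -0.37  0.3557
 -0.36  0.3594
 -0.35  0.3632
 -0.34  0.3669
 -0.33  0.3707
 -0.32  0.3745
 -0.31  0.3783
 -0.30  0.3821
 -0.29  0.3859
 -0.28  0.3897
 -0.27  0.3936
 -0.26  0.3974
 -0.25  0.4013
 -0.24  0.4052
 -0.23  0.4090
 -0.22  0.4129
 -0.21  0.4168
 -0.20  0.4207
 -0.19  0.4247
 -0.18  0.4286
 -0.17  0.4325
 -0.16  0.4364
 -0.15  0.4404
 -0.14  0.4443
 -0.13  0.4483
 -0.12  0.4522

€25.21

σ√T = 0.21 × 1.1180 = 0.2348
ln(S/K) + (r + σ²/2)T = ln(360/410) + (0.055 + 0.21²/2)·1.25 = -0.1301 + 0.0963 = -0.0337
d₁ = -0.0337 / 0.2348 = -0.1437 which rounds to -0.14
d₂ = d₁ − σ√T = -0.1437 − 0.2348 = -0.3785 which rounds to -0.38
e^(−rT) = e^(−0.055·1.25) = 0.9336
N(d₁) = N(-0.14) = 0.4443;  N(d₂) = N(-0.38) = 0.3520
C = 360·0.4443 − 410·0.9336·0.3520 = 159.9480 − 134.7372 = 25.2108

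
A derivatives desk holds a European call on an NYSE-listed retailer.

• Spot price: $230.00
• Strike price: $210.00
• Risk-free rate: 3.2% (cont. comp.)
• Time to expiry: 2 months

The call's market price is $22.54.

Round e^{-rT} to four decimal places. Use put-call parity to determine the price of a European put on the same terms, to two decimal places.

$1.43

exp(−rT) = exp(−0.032·0.1667) = 0.9947
Put-call parity: C − P = S − K·e^(−rT) = 230 − 210·0.9947 = 230 − 208.8870 = 21.1130
P = C − (C − P) = 22.54 − (21.1130) = 1.4270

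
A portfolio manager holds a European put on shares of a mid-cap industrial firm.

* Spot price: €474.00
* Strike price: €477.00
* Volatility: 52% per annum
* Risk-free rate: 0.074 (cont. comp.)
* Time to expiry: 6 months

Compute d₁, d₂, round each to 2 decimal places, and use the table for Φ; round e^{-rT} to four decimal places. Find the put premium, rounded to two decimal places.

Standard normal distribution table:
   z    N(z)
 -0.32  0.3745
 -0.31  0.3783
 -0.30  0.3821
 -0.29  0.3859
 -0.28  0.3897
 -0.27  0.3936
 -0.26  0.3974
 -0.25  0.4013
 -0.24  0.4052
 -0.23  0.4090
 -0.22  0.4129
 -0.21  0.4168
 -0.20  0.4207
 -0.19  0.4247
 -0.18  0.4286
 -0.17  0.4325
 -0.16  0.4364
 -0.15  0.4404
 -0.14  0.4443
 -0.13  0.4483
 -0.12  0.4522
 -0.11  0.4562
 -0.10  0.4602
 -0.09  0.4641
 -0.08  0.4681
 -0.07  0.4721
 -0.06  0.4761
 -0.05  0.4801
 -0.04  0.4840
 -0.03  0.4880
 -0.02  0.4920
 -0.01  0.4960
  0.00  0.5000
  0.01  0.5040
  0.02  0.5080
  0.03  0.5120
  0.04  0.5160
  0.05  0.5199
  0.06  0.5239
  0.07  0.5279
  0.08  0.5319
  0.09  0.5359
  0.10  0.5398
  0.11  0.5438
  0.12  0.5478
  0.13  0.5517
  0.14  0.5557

€61.57

T = 0.5;  σ√T = 0.3677
d₁ = [ln(474/477) + (0.074 + 0.52²/2)·0.5] / 0.3677 = [-0.0063 + 0.1046] / 0.3677 = 0.2673 ≈ 0.27
d₂ = d₁ − σ√T = 0.2673 − 0.3677 = -0.1004 ≈ -0.10
e^(−rT) = e^(−0.074·0.5) = 0.9637
N(−d₂) = N(0.10) = 0.5398;  N(−d₁) = N(-0.27) = 0.3936
P = 477·0.9637·0.5398 − 474·0.3936 = 248.1379 − 186.5664 = 61.5715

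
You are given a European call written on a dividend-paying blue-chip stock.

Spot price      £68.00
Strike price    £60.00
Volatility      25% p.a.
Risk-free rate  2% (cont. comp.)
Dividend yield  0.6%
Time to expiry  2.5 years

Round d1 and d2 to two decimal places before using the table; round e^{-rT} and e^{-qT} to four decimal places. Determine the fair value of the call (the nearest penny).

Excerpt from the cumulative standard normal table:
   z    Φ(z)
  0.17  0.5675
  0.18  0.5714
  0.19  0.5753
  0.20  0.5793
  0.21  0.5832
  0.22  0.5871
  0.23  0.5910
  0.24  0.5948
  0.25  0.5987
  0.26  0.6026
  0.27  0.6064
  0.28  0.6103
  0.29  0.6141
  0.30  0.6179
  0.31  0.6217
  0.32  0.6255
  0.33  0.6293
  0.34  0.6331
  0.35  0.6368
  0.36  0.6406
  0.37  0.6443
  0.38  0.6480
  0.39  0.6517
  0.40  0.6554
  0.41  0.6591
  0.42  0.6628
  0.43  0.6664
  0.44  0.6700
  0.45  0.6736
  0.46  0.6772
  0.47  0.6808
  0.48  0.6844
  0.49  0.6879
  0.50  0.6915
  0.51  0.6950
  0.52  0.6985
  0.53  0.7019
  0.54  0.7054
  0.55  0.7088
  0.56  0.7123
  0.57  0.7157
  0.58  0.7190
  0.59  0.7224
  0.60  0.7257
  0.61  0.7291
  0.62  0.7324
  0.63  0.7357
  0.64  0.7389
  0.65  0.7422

σ√T = 0.25·√2.5 = 0.3953
d₁ = [ln(68/60) + (0.02 − 0.006 + 0.25²/2)·2.5] / 0.3953 = [0.1252 + 0.1131] / 0.3953 = 0.6028 ≈ 0.60
d₂ = d₁ − σ√T = 0.6028 − 0.3953 = 0.2075 ≈ 0.21
exp(−qT) = exp(−0.006·2.5) = 0.9851;  exp(−rT) = exp(−0.02·2.5) = 0.9512
N(d₁) = N(0.60) = 0.7257;  N(d₂) = N(0.21) = 0.5832
C = 68·0.9851·0.7257 − 60·0.9512·0.5832 = 48.6123 − 33.2844 = 15.3279

£15.33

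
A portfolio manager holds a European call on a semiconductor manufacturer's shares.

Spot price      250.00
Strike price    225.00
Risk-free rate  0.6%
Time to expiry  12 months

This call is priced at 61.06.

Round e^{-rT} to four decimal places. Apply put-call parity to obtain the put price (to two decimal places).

34.71

exp(−rT) = exp(−0.006·1) = 0.9940
Put-call parity: C − P = S − K·e^(−rT) = 250 − 225·0.9940 = 250 − 223.6500 = 26.3500
P = C − (C − P) = 61.06 − (26.3500) = 34.7100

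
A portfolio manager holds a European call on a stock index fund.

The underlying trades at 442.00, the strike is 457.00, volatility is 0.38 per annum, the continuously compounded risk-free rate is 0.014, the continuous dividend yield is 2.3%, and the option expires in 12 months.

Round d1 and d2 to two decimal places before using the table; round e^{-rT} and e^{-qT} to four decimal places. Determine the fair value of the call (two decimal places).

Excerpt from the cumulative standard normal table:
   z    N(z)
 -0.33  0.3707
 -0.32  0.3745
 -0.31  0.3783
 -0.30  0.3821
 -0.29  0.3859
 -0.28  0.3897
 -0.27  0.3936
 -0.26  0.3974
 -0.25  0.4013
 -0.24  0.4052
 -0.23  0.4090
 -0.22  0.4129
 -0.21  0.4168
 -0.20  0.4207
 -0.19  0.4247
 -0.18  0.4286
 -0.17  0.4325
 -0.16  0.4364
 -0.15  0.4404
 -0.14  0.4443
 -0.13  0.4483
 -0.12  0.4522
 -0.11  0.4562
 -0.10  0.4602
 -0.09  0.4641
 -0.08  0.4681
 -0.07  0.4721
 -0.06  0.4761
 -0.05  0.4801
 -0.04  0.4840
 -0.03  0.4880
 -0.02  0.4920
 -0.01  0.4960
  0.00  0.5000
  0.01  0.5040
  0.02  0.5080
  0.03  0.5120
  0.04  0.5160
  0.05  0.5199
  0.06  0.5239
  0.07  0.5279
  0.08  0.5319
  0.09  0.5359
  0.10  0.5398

57.57

σ√T = 0.38·√1 = 0.3800
d₁ = [ln(442/457) + (0.014 − 0.023 + ½·0.38²)·1] / (σ√T) = (-0.0334 + 0.0632) / 0.3800 = 0.0785 ≈ 0.08
d₂ = 0.0785 − 0.3800 = -0.3015 ≈ -0.30
exp(−qT) = exp(−0.023·1) = 0.9773;  exp(−rT) = exp(−0.014·1) = 0.9861
N(d₁) = N(0.08) = 0.5319;  N(d₂) = N(-0.30) = 0.3821
C = 442·0.9773·0.5319 − 457·0.9861·0.3821 = 229.7630 − 172.1925 = 57.5705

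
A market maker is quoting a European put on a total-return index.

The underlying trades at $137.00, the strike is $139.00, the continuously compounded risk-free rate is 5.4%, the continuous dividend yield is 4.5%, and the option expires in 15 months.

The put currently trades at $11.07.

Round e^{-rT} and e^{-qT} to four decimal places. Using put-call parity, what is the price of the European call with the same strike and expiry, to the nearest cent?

$10.65

e^(−qT) = e^(−0.045·1.25) = 0.9453;  e^(−rT) = e^(−0.054·1.25) = 0.9347
Put-call parity: C − P = S·e^(−qT) − K·e^(−rT) = 137·0.9453 − 139·0.9347 = 129.5061 − 129.9233 = -0.4172
C = P + (C − P) = 11.07 + (-0.4172) = 10.6528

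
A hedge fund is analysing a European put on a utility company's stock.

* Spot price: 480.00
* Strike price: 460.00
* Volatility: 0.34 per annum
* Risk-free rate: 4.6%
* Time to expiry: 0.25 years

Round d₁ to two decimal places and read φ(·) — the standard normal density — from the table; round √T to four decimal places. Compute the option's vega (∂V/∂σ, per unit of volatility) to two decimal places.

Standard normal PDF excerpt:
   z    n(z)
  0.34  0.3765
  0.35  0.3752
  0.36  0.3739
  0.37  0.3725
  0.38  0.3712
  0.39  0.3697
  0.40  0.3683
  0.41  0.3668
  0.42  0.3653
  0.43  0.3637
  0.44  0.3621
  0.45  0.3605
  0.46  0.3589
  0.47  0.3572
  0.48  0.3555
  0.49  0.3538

88.39

σ√T = 0.34 × 0.5000 = 0.1700
ln(S/K) + (r + σ²/2)T = ln(480/460) + (0.046 + 0.34²/2)·0.25 = 0.0426 + 0.0260 = 0.0685
d₁ = 0.0685 / 0.1700 = 0.4030 which rounds to 0.40
√T = √0.25 = 0.5000
φ(d₁) = φ(0.40) = 0.3683
vega = S·φ(d₁)·√T = 480·0.3683·0.5000 = 88.3920
(Call and put vega coincide under Black-Scholes.)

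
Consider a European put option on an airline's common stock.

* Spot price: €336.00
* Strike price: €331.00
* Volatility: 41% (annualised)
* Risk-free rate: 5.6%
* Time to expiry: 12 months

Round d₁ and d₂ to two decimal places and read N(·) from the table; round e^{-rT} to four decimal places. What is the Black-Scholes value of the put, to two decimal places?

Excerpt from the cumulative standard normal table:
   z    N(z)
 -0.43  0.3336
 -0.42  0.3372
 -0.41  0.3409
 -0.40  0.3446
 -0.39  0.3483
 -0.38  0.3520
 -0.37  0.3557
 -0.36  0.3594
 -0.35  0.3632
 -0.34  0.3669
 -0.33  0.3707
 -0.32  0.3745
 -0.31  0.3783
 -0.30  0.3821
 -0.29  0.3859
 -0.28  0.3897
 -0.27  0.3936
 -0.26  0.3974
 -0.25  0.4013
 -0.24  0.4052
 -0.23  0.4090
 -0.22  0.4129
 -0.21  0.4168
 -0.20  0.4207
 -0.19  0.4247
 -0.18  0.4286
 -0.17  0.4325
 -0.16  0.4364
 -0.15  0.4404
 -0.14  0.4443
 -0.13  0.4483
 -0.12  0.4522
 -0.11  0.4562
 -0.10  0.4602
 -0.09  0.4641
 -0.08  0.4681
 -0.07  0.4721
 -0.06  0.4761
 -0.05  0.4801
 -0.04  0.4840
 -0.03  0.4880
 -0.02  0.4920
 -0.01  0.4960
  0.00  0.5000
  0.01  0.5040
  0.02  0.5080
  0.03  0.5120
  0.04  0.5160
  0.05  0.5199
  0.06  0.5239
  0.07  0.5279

σ√T = 0.41·√1 = 0.4100
ln(S/K) + (r + σ²/2)T = ln(336/331) + (0.056 + 0.41²/2)·1 = 0.0150 + 0.1400 = 0.1550
d₁ = 0.1550 / 0.4100 = 0.3782 ≈ 0.38
d₂ = d₁ − σ√T = 0.3782 − 0.4100 = -0.0318 ≈ -0.03
e^(−rT) = e^(−0.056·1) = 0.9455
N(−d₂) = N(0.03) = 0.5120;  N(−d₁) = N(-0.38) = 0.3520
P = 331·0.9455·0.5120 − 336·0.3520 = 160.2358 − 118.2720 = 41.9638

€41.96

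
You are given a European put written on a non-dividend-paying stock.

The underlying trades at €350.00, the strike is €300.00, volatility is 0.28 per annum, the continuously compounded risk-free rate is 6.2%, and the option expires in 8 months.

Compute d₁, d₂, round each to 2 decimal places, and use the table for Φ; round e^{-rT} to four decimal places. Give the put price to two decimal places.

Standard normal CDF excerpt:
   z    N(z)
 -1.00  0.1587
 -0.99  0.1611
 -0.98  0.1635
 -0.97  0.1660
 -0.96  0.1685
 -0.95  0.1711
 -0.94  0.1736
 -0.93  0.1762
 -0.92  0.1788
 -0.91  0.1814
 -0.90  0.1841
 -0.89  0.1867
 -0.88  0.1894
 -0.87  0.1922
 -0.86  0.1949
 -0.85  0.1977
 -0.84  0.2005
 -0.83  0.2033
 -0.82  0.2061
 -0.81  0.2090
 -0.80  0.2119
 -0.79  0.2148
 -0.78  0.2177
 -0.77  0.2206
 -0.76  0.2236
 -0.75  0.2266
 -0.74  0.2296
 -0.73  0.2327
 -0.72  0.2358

€7.99

σ√T = 0.28 × 0.8165 = 0.2286
d₁ = [ln(350/300) + (0.062 + ½·0.28²)·0.6667] / (σ√T) = (0.1542 + 0.0675) / 0.2286 = 0.9694 → 0.97
d₂ = 0.9694 − 0.2286 = 0.7408 → 0.74
e^(−rT) = e^(−0.062·0.6667) = 0.9595
N(−d₂) = N(-0.74) = 0.2296;  N(−d₁) = N(-0.97) = 0.1660
P = 300·0.9595·0.2296 − 350·0.1660 = 66.0904 − 58.1000 = 7.9904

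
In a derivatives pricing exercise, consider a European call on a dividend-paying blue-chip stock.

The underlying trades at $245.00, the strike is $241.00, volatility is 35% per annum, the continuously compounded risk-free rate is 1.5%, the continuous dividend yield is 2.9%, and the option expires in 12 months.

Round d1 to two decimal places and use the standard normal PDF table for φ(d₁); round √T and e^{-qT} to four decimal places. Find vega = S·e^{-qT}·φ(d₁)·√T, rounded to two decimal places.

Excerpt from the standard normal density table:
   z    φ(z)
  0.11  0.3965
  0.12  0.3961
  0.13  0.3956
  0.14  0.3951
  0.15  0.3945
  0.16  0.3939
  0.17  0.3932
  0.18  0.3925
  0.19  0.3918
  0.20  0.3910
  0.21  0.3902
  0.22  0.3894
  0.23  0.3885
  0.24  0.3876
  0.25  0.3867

σ√T = 0.35 × 1.0000 = 0.3500
ln(S/K) + (r − q + σ²/2)T = ln(245/241) + (0.015 − 0.029 + 0.35²/2)·1 = 0.0165 + 0.0472 = 0.0637
d₁ = 0.0637 / 0.3500 = 0.1820 → 0.18
√T = √1 = 1.0000
φ(d₁) = φ(0.18) = 0.3925
e^(−qT) = e^(−0.029·1) = 0.9714
vega = S·e^(−qT)·φ(d₁)·√T = 245·0.9714·0.3925·1.0000 = 93.4123
(Call and put vega coincide under Black-Scholes.)

93.41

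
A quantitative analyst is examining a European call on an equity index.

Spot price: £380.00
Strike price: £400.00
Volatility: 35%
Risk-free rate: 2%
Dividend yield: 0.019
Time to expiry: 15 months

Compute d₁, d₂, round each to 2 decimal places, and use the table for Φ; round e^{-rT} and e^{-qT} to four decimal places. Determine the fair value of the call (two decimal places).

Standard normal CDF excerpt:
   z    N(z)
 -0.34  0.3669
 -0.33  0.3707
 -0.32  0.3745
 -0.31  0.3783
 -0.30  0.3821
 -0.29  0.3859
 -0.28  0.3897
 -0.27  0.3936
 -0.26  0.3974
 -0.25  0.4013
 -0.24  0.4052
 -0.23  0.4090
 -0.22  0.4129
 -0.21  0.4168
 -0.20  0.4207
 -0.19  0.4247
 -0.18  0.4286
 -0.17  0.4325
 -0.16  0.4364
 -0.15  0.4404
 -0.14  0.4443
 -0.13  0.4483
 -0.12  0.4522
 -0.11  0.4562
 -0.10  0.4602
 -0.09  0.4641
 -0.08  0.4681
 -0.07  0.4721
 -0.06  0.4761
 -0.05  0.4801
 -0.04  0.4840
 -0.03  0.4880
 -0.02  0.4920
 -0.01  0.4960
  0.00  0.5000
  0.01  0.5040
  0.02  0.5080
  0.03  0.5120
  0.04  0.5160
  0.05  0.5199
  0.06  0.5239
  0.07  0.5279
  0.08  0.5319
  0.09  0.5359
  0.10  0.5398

£49.79

T = 1.25;  σ√T = 0.3913
d₁ = [ln(380/400) + (0.02 − 0.019 + 0.35²/2)·1.25] / 0.3913 = [-0.0513 + 0.0778] / 0.3913 = 0.0678 which rounds to 0.07
d₂ = d₁ − σ√T = 0.0678 − 0.3913 = -0.3235 which rounds to -0.32
e^(−qT) = e^(−0.019·1.25) = 0.9765;  e^(−rT) = e^(−0.02·1.25) = 0.9753
N(d₁) = N(0.07) = 0.5279;  N(d₂) = N(-0.32) = 0.3745
C = 380·0.9765·0.5279 − 400·0.9753·0.3745 = 195.8879 − 146.0999 = 49.7879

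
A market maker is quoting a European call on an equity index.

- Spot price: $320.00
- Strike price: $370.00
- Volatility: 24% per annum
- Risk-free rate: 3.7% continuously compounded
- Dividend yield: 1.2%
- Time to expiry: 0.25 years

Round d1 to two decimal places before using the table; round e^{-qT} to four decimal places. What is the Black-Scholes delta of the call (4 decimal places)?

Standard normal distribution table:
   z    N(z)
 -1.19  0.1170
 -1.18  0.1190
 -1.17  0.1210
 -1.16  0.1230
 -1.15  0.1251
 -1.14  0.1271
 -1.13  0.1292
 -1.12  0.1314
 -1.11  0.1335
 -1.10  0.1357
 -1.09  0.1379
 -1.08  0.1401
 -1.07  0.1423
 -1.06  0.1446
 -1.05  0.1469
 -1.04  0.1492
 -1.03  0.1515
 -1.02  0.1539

0.1353

σ√T = 0.24·√0.25 = 0.1200
d₁ = [ln(320/370) + (0.037 − 0.012 + 0.24²/2)·0.25] / 0.1200 = [-0.1452 + 0.0135] / 0.1200 = -1.0978 ⇒ -1.10
N(d₁) = N(-1.10) = 0.1357
Δ_call = e^(−qT)·N(d₁) = 0.9970·0.1357 = 0.1353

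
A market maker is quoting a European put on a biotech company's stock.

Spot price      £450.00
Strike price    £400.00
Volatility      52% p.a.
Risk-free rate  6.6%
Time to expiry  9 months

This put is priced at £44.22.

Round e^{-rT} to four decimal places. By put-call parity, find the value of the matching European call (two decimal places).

£113.54

e^(−rT) = e^(−0.066·0.75) = 0.9517
Put-call parity: C − P = S − K·e^(−rT) = 450 − 400·0.9517 = 450 − 380.6800 = 69.3200
C = P + (C − P) = 44.22 + (69.3200) = 113.5400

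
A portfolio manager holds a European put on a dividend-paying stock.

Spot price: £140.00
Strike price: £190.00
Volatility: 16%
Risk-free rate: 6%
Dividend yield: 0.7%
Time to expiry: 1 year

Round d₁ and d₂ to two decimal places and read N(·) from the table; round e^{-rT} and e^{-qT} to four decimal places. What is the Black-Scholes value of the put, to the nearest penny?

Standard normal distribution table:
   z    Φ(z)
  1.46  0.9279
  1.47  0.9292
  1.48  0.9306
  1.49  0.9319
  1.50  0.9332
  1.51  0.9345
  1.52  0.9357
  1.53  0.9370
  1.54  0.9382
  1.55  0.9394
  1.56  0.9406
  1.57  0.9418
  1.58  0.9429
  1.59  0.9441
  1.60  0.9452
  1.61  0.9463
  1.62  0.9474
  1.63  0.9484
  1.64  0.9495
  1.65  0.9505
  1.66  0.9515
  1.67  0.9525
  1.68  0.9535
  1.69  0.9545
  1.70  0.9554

σ√T = 0.16 × 1.0000 = 0.1600
d₁ = [ln(140/190) + (0.06 − 0.007 + 0.16²/2)·1] / 0.1600 = [-0.3054 + 0.0658] / 0.1600 = -1.4974 ≈ -1.50
d₂ = d₁ − σ√T = -1.4974 − 0.1600 = -1.6574 ≈ -1.66
e^(−qT) = e^(−0.007·1) = 0.9930;  e^(−rT) = e^(−0.06·1) = 0.9418
N(−d₂) = N(1.66) = 0.9515;  N(−d₁) = N(1.50) = 0.9332
P = 190·0.9418·0.9515 − 140·0.9930·0.9332 = 170.2633 − 129.7335 = 40.5298

£40.53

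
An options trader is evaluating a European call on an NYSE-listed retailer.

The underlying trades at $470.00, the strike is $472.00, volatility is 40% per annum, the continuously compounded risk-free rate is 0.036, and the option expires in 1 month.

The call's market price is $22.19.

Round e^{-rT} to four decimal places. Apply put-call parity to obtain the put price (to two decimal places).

e^(−rT) = e^(−0.036·0.08333) = 0.9970
Put-call parity: C − P = S − K·e^(−rT) = 470 − 472·0.9970 = 470 − 470.5840 = -0.5840
P = C − (C − P) = 22.19 − (-0.5840) = 22.7740

$22.77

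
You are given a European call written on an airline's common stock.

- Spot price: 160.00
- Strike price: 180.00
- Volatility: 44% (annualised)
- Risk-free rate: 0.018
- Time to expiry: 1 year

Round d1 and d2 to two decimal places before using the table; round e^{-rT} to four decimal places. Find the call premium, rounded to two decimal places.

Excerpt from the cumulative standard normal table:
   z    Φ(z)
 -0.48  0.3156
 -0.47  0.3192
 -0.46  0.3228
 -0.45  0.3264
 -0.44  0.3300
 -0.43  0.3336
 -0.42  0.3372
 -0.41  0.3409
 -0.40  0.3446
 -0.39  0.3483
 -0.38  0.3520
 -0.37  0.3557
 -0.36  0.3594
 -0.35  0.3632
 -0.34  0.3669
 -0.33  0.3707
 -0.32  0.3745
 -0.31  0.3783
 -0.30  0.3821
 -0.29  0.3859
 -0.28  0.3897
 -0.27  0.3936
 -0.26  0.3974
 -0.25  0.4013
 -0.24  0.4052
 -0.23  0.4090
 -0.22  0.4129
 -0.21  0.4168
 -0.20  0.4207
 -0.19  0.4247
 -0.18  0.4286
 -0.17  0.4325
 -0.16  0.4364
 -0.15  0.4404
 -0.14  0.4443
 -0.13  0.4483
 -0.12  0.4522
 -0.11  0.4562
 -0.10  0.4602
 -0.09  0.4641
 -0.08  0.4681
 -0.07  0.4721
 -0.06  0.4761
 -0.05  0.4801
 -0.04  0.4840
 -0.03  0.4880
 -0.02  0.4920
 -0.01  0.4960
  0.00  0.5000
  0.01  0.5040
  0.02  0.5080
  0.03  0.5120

σ√T = 0.44 × 1.0000 = 0.4400
d₁ = [ln(160/180) + (0.018 + 0.44²/2)·1] / 0.4400 = [-0.1178 + 0.1148] / 0.4400 = -0.0068 → -0.01
d₂ = d₁ − σ√T = -0.0068 − 0.4400 = -0.4468 → -0.45
e^(−rT) = e^(−0.018·1) = 0.9822
N(d₁) = N(-0.01) = 0.4960;  N(d₂) = N(-0.45) = 0.3264
C = 160·0.4960 − 180·0.9822·0.3264 = 79.3600 − 57.7062 = 21.6538

21.65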